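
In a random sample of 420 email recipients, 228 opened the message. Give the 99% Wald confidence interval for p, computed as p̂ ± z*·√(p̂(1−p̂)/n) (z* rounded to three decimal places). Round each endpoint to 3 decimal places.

Sample proportion p̂ = 228/420 = 0.54286.
SE = √(p̂(1−p̂)/n) = √(0.248163/420) = 0.024308.
The 99% critical value is z* = 2.576.
Margin of error: 2.576 × 0.024308 = 0.06262.
So the interval runs from 0.480 to 0.605.

(0.480, 0.605)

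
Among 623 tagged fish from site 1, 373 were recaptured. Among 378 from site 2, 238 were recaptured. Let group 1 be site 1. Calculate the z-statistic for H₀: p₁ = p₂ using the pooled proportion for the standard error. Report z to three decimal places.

z = -0.972

Sample proportions: p̂₁ = 373/623 = 0.59872 and p̂₂ = 238/378 = 0.62963.
Pooling: p̂ = 611/1001 = 0.61039.
SE = √[p̂(1−p̂)(1/n₁+1/n₂)] = √[0.61039·0.38961·(1/623+1/378)] ≈ 0.031794.
z = (p̂₁ − p̂₂)/SE = (0.59872 − 0.62963)/0.031794 = -0.03091/0.031794 = -0.972.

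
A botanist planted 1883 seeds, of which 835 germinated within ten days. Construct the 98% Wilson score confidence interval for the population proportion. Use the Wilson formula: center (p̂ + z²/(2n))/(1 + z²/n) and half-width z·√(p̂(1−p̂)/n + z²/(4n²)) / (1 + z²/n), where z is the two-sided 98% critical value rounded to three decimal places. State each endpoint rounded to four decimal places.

(0.4170, 0.4702)

p̂ = 835/1883 = 0.44344; z = 2.326, so z² = 5.410276.
Denominator 1 + z²/n = 1 + 5.410276/1883 = 1.002873.
Center = (0.44344 + 0.001437)/1.002873 = 0.44360.
Radicand: p̂(1−p̂)/n + z²/(4n²) = 0.000131068 + 0.000000381 = 0.000131449.
Half-width = 2.326·√0.000131449/1.002873 = 0.02659.
Interval: 0.44360 ± 0.02659 → (0.4170, 0.4702).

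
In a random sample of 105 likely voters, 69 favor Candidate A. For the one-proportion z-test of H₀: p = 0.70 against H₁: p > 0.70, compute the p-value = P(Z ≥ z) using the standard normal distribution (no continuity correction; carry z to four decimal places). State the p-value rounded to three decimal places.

The sample proportion is 69/105 = 0.65714.
SE₀ = √(0.70·0.30/105) = 0.044721.
Test statistic (full precision, shown to 4 dp): z = (69/105 − 0.70)/SE₀ ≈ -0.9583.
p-value = P(Z ≥ z) with z = -0.9583 → 0.831.

p-value = 0.831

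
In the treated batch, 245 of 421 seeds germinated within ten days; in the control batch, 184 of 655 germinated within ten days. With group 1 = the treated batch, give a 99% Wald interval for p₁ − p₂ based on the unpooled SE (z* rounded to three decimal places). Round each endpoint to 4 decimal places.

(0.2243, 0.3777)

p̂₁ = 245/421 = 0.58195, p̂₂ = 184/655 = 0.28092; p̂₁ − p̂₂ = 0.30103.
SE = √(0.000577873 + 0.000308400) = √0.000886273 = 0.029770.
The 99% critical value is z* = 2.576. Margin = 2.576·0.029770 = 0.07669.
CI: 0.30103 ± 0.07669 = (0.2243, 0.3777).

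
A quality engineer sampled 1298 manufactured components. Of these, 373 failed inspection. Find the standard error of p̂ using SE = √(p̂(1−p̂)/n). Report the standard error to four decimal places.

p̂ = 373/1298 = 0.28737.
p̂(1−p̂) = 0.204788.
Dividing by n and taking the root: √0.000157772 = 0.0126.

SE = 0.0126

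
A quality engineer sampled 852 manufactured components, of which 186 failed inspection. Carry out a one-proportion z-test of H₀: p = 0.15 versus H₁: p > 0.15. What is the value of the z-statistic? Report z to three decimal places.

z = 5.584

Sample proportion p̂ = 186/852 = 0.21831.
Under H₀, SE = √(p₀(1−p₀)/n) = √(0.15·0.85/852) = √0.000149648 = 0.012233.
z = (p̂ − p₀)/SE = (0.21831 − 0.15)/0.012233 = 5.584.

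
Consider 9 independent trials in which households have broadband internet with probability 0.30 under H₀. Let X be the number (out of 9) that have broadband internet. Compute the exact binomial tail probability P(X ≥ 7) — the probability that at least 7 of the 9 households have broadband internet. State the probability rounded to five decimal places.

P = 0.00429

X is binomial with n = 9 and p = 0.30.
P(X ≥ 7) = C(9,7)·0.30^7·0.70^2 + C(9,8)·0.30^8·0.70^1 + C(9,9)·0.30^9·0.70^0.
= 0.003858 + 0.000413 + 0.000020 = 0.00429.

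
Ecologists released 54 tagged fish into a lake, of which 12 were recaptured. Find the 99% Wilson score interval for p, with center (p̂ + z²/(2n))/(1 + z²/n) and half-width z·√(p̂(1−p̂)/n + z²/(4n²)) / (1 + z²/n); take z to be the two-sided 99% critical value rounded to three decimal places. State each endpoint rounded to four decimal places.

Here p̂ = 12/54 = 0.22222 and z = 2.576 (z² = 6.635776).
Denominator 1 + z²/n = 1 + 6.635776/54 = 1.122885.
Adjusted center: (0.22222 + z²/(2n))/1.122885 = 0.25262.
Radicand: p̂(1−p̂)/n + z²/(4n²) = 0.003200732 + 0.000568911 = 0.003769643.
Half-width = z·√(radicand)/denom = 2.576·0.061397/1.122885 = 0.14085.
Interval: 0.25262 ± 0.14085 → (0.1118, 0.3935).

(0.1118, 0.3935)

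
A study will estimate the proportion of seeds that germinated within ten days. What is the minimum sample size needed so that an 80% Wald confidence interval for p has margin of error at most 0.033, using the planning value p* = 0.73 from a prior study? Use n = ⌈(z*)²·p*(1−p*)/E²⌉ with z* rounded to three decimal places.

n = 298

For 80% confidence, z* = 1.282.
p*(1−p*) = 0.73·0.27 = 0.1971.
Required n before rounding: 1.643524 × 0.1971 / 0.033² = 297.464.
Rounding up, n = 298.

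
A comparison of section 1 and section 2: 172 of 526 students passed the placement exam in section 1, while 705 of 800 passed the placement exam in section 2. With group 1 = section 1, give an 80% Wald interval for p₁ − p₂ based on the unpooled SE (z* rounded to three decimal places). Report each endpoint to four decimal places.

p̂₁ = 172/526 = 0.32700, p̂₂ = 705/800 = 0.88125; p̂₁ − p̂₂ = -0.55425.
SE = √(0.000418383 + 0.000130811) = √0.000549194 = 0.023435.
For 80% confidence, z* = 1.282. Margin = 1.282·0.023435 = 0.03004.
So the interval runs from -0.5843 to -0.5242.

(-0.5843, -0.5242)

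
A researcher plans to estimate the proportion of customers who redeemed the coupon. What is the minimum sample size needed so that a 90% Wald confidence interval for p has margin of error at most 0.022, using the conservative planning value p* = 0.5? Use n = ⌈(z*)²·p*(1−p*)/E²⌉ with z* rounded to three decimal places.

n = 1398

z* = 1.645 at the 90% level.
p*(1−p*) = 0.2500.
(z*)²·p*(1−p*)/E² = 2.706025·0.2500/0.000484 = 1397.740.
⌈1397.740⌉ = 1398.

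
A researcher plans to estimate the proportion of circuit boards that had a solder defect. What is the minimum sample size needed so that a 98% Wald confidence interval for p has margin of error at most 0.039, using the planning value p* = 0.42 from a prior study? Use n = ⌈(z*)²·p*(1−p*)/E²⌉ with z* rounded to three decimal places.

For 98% confidence, z* = 2.326.
p*(1−p*) = 0.2436.
Required n before rounding: 5.410276 × 0.2436 / 0.039² = 866.498.
Rounding up, n = 867.

n = 867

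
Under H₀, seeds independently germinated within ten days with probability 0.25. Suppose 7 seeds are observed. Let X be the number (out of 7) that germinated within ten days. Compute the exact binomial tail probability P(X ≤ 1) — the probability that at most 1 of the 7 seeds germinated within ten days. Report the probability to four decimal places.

P = 0.4449

X ~ Binomial(n=7, p=0.25).
P(X ≤ 1) = C(7,0)·0.25^0·0.75^7 + C(7,1)·0.25^1·0.75^6.
= 0.133484 + 0.311462 = 0.4449.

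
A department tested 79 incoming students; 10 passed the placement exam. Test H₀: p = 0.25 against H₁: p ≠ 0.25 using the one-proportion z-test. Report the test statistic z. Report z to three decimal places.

p̂ = 10/79 = 0.12658.
SE₀ = √(0.25·0.75/79) = 0.048718.
Test statistic: z = -0.12342/0.048718 = -2.533.

z = -2.533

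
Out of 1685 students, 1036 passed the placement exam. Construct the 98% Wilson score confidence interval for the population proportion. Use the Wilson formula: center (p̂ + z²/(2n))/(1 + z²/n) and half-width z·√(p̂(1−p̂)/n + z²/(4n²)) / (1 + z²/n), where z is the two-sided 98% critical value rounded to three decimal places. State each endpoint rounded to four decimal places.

(0.5869, 0.6420)

p̂ = 1036/1685 = 0.61484; z = 2.326, so z² = 5.410276.
Denominator 1 + z²/n = 1 + 5.410276/1685 = 1.003211.
Center = (0.61484 + 0.001605)/1.003211 = 0.61447.
Radicand: p̂(1−p̂)/n + z²/(4n²) = 0.000140542 + 0.000000476 = 0.000141018.
Half-width = 2.326·√0.000141018/1.003211 = 0.02753.
CI: 0.61447 ± 0.02753 = (0.5869, 0.6420).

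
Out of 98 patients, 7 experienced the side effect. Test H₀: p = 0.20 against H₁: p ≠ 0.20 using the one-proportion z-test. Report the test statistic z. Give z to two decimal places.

z = -3.18

Sample proportion p̂ = 7/98 = 0.07143.
Under H₀, SE = √(p₀(1−p₀)/n) = √(0.20·0.80/98) = √0.001632653 = 0.040406.
z = (p̂ − p₀)/SE = (0.07143 − 0.20)/0.040406 = -3.18.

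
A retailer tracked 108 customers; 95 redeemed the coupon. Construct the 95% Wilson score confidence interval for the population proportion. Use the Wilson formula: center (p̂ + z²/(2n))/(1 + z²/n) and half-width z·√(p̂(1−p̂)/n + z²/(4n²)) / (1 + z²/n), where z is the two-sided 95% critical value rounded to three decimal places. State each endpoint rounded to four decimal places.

(0.8049, 0.9283)

p̂ = 95/108 = 0.87963; z = 1.960, so z² = 3.841600.
Denominator 1 + z²/n = 1 + 3.841600/108 = 1.035570.
Adjusted center: (0.87963 + z²/(2n))/1.035570 = 0.86659.
Radicand: p̂(1−p̂)/n + z²/(4n²) = 0.000980383 + 0.000082339 = 0.001062722.
Half-width = z·√(radicand)/denom = 1.960·0.032599/1.035570 = 0.06170.
Interval: 0.86659 ± 0.06170 → (0.8049, 0.9283).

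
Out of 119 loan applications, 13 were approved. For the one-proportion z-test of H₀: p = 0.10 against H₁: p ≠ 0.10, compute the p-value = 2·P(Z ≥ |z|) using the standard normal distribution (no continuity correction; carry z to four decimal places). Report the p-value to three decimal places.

p-value = 0.737

With x = 13 successes in n = 119, p̂ = 0.10924.
Under H₀, SE = √(p₀(1−p₀)/n) = √(0.10·0.90/119) = √0.000756303 = 0.027501.
z = (p̂ − p₀)/SE = (13/119 − 0.10)/0.027501 ≈ 0.3361.
p-value = 2·P(Z ≥ |z|) with z = 0.3361 → 0.737.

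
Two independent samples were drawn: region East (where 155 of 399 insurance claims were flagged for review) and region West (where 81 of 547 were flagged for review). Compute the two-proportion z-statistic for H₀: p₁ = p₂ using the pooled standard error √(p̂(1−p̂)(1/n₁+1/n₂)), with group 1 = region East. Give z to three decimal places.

Sample proportions: p̂₁ = 155/399 = 0.38847 and p̂₂ = 81/547 = 0.14808.
Pooled p̂ = (155+81)/(399+547) = 236/946 = 0.24947.
Pooled SE = √[0.1872355·0.00433442] ≈ 0.028488.
z = (p̂₁ − p̂₂)/SE = (0.38847 − 0.14808)/0.028488 = 0.24039/0.028488 = 8.438.

z = 8.438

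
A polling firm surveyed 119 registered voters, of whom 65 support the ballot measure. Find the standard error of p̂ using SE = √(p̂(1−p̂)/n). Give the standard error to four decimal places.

SE = 0.0456

The sample proportion is 65/119 = 0.54622.
p̂(1−p̂) = 0.247864.
SE = √(0.247864/119) = √0.002082891 = 0.0456.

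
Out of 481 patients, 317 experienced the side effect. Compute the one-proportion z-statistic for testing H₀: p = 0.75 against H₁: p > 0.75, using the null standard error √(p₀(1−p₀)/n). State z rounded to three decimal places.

z = -4.607

With x = 317 successes in n = 481, p̂ = 0.65904.
Null standard error: √(0.75·0.25/481) = √0.000389813 = 0.019744.
z = (0.65904 − 0.75)/0.019744 = -0.09096/0.019744 = -4.607.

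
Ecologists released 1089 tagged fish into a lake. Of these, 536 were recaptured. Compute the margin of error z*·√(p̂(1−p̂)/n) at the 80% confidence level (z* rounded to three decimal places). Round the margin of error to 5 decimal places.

Sample proportion p̂ = 536/1089 = 0.49219.
SE(p̂) = √(0.49219·0.50781/1089) = 0.015150.
The 80% critical value is z* = 1.282.
So ME = 0.01942.

ME = 0.01942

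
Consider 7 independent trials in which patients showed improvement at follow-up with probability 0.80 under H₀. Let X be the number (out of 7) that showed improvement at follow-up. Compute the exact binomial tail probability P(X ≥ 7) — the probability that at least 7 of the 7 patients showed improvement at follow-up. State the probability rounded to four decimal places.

X is binomial with n = 7 and p = 0.80.
P(X ≥ 7) = C(7,7)·0.80^7·0.20^0.
= 0.209715 = 0.2097.

P = 0.2097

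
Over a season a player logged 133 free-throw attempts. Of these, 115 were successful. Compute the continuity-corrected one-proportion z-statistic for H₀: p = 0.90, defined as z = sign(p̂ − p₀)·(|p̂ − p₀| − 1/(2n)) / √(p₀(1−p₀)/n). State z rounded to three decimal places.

The sample proportion is 115/133 = 0.86466. p̂ − p₀ = -0.035338.
1/(2n) = 0.003759.
Corrected numerator: |-0.035338| − 0.003759 = 0.031579.
Null standard error: √(0.90·0.10/133) = √0.000676692 = 0.026013.
z = −0.031579/0.026013 = -1.214.

z = -1.214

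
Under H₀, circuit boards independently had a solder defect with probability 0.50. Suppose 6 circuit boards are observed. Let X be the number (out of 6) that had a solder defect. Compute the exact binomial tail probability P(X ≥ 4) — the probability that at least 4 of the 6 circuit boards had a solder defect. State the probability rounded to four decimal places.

P = 0.3438

X ~ Binomial(n=6, p=0.50).
P(X ≥ 4) = C(6,4)·0.50^4·0.50^2 + C(6,5)·0.50^5·0.50^1 + C(6,6)·0.50^6·0.50^0.
= 0.234375 + 0.093750 + 0.015625 = 0.3438.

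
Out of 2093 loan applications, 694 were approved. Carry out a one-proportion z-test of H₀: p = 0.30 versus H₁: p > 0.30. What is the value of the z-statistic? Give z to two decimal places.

z = 3.15

The sample proportion is 694/2093 = 0.33158.
Under H₀, SE = √(p₀(1−p₀)/n) = √(0.30·0.70/2093) = √0.000100334 = 0.010017.
Test statistic: z = 0.03158/0.010017 = 3.15.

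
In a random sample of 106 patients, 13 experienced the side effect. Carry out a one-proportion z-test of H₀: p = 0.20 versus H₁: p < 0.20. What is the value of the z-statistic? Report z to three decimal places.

Sample proportion p̂ = 13/106 = 0.12264.
Null standard error: √(0.20·0.80/106) = √0.001509434 = 0.038851.
z = (p̂ − p₀)/SE = (0.12264 − 0.20)/0.038851 = -1.991.

z = -1.991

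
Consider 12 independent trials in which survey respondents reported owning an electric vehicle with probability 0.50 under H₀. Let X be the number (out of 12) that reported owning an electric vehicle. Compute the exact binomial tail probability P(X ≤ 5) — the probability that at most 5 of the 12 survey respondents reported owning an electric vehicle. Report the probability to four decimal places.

X ~ Binomial(n=12, p=0.50).
P(X ≤ 5) = Σ_{j=0}^{5} C(12,j)·0.50^j·0.50^{12−j}.
= 0.000244 + 0.002930 + 0.016113 + 0.053711 + 0.120850 + 0.193359 = 0.3872.

P = 0.3872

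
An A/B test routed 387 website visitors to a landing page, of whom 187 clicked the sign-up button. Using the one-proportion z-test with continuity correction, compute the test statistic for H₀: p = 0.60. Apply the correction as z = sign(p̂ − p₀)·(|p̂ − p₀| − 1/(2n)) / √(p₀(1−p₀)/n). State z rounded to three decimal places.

z = -4.638

With x = 187 successes in n = 387, p̂ = 0.48320. p̂ − p₀ = -0.116796.
Continuity correction 1/(2n) = 1/774 = 0.001292.
Corrected numerator: |-0.116796| − 0.001292 = 0.115504.
SE₀ = √(0.60·0.40/387) = 0.024903.
z = (−)0.115504/0.024903 = -4.638.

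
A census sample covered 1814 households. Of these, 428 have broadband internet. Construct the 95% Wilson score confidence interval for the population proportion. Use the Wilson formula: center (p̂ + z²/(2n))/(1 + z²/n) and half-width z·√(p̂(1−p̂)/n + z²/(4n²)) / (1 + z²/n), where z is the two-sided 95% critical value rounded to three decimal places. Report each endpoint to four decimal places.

(0.2170, 0.2560)

Here p̂ = 428/1814 = 0.23594 and z = 1.960 (z² = 3.841600).
1 + z²/n = 1.002118.
Adjusted center: (0.23594 + z²/(2n))/1.002118 = 0.23650.
Radicand: p̂(1−p̂)/n + z²/(4n²) = 0.000099379 + 0.000000292 = 0.000099671.
Half-width = z·√(radicand)/denom = 1.960·0.009984/1.002118 = 0.01953.
CI: 0.23650 ± 0.01953 = (0.2170, 0.2560).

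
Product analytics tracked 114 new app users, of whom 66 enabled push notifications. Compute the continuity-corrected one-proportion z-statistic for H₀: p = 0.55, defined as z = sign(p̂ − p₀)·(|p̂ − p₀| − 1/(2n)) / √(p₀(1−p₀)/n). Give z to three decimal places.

With x = 66 successes in n = 114, p̂ = 0.57895. p̂ − p₀ = 0.028947.
Continuity correction 1/(2n) = 1/228 = 0.004386.
Corrected numerator: |0.028947| − 0.004386 = 0.024561.
SE₀ = √(0.55·0.45/114) = 0.046595.
z = (+)0.024561/0.046595 = 0.527.

z = 0.527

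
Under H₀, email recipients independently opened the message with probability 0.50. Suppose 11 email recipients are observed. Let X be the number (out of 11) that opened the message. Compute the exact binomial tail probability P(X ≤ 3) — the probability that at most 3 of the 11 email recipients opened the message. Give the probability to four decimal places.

X ~ Binomial(n=11, p=0.50).
P(X ≤ 3) = C(11,0)·0.50^0·0.50^11 + C(11,1)·0.50^1·0.50^10 + C(11,2)·0.50^2·0.50^9 + C(11,3)·0.50^3·0.50^8.
= 0.000488 + 0.005371 + 0.026855 + 0.080566 = 0.1133.

P = 0.1133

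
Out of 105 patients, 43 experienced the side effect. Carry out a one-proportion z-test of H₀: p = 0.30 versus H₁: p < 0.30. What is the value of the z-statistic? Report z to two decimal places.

Sample proportion p̂ = 43/105 = 0.40952.
SE₀ = √(0.30·0.70/105) = 0.044721.
z = (0.40952 − 0.30)/0.044721 = 0.10952/0.044721 = 2.45.

z = 2.45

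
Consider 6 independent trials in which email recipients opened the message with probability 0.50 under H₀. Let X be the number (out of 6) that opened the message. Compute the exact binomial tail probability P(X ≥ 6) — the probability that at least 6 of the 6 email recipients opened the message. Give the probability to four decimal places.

P = 0.0156

X is binomial with n = 6 and p = 0.50.
P(X ≥ 6) = C(6,6)·0.50^6·0.50^0.
= 0.015625 = 0.0156.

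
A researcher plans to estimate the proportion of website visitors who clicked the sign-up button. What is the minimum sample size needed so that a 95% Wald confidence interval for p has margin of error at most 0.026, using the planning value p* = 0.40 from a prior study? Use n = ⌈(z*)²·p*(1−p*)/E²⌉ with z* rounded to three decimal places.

n = 1364

For 95% confidence, z* = 1.960.
p*(1−p*) = 0.40·0.60 = 0.2400.
(z*)²·p*(1−p*)/E² = 3.841600·0.2400/0.000676 = 1363.882.
Rounding up, n = 1364.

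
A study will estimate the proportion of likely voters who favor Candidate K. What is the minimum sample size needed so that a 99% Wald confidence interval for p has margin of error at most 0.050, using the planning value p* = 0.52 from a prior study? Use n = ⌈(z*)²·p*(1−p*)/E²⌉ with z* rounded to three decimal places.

n = 663

For 99% confidence, z* = 2.576.
p*(1−p*) = 0.2496.
Required n before rounding: 6.635776 × 0.2496 / 0.050² = 662.516.
⌈662.516⌉ = 663.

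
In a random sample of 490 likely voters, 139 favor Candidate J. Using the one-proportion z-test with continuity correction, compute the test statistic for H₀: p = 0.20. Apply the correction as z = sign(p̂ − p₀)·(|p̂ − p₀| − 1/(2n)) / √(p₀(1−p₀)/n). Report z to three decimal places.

p̂ = 139/490 = 0.28367. p̂ − p₀ = 0.083673.
Continuity correction 1/(2n) = 1/980 = 0.001020.
Corrected numerator: |0.083673| − 0.001020 = 0.082653.
SE₀ = √(0.20·0.80/490) = 0.018070.
z = +0.082653/0.018070 = 4.574.

z = 4.574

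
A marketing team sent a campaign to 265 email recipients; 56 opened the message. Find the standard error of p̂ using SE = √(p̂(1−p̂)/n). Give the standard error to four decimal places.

Sample proportion p̂ = 56/265 = 0.21132.
p̂(1−p̂) = 0.21132·0.78868 = 0.166664.
SE = √(0.166664/265) = √0.000628921 = 0.0251.

SE = 0.0251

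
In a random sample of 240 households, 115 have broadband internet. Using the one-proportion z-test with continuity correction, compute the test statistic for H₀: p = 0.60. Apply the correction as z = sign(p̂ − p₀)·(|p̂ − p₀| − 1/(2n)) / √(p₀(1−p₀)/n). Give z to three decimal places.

z = -3.755

Sample proportion p̂ = 115/240 = 0.47917. p̂ − p₀ = -0.120833.
Continuity correction 1/(2n) = 1/480 = 0.002083.
Corrected numerator: |-0.120833| − 0.002083 = 0.118750.
Under H₀, SE = √(p₀(1−p₀)/n) = √(0.60·0.40/240) = √0.001000000 = 0.031623.
z = −0.118750/0.031623 = -3.755.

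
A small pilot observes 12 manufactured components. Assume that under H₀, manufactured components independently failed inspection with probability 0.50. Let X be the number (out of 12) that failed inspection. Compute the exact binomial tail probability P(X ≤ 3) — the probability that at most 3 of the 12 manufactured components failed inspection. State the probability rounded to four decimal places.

P = 0.0730

X is binomial with n = 12 and p = 0.50.
P(X ≤ 3) = C(12,0)·0.50^0·0.50^12 + C(12,1)·0.50^1·0.50^11 + C(12,2)·0.50^2·0.50^10 + C(12,3)·0.50^3·0.50^9.
= 0.000244 + 0.002930 + 0.016113 + 0.053711 = 0.0730.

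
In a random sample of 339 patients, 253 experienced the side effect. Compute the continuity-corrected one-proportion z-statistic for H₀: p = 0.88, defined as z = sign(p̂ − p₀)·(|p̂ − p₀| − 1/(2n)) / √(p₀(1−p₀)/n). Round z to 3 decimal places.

z = -7.491

The sample proportion is 253/339 = 0.74631. p̂ − p₀ = -0.133687.
Continuity correction 1/(2n) = 1/678 = 0.001475.
Corrected numerator: |-0.133687| − 0.001475 = 0.132212.
Under H₀, SE = √(p₀(1−p₀)/n) = √(0.88·0.12/339) = √0.000311504 = 0.017649.
z = (−)0.132212/0.017649 = -7.491.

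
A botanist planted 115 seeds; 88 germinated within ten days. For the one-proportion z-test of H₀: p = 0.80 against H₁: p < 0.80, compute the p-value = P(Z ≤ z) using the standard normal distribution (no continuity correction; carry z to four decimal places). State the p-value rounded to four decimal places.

p-value = 0.1755

The sample proportion is 88/115 = 0.76522.
SE₀ = √(0.80·0.20/115) = 0.037300.
z = (p̂ − p₀)/SE = (88/115 − 0.80)/0.037300 ≈ -0.9325.
p-value = P(Z ≤ z) with z = -0.9325 → 0.1755.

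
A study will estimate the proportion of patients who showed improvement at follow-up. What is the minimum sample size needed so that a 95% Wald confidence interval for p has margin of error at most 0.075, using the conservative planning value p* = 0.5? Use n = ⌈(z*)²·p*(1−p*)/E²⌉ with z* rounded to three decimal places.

The 95% critical value is z* = 1.960.
p*(1−p*) = 0.2500.
Required n before rounding: 3.841600 × 0.2500 / 0.075² = 170.738.
⌈170.738⌉ = 171.

n = 171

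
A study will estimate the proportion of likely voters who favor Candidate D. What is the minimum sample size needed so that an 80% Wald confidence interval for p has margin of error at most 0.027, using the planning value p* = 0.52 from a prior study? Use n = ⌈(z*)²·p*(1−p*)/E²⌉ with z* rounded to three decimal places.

For 80% confidence, z* = 1.282.
p*(1−p*) = 0.2496.
Required n before rounding: 1.643524 × 0.2496 / 0.027² = 562.721.
Rounding up, n = 563.

n = 563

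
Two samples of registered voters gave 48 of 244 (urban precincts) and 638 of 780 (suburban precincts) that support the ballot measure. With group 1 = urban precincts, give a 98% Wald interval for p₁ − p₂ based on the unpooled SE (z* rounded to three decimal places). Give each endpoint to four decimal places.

p̂₁ = 0.19672, p̂₂ = 0.81795, so the observed difference is -0.62123.
SE = √(0.000647631 + 0.000190908) = √0.000838539 = 0.028958.
The 98% critical value is z* = 2.326. Margin = 2.326·0.028958 = 0.06736.
So the interval runs from -0.6886 to -0.5539.

(-0.6886, -0.5539)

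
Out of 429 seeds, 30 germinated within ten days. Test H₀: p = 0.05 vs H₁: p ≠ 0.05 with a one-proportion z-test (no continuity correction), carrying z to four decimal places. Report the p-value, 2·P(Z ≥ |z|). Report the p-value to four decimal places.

p-value = 0.0582

With x = 30 successes in n = 429, p̂ = 0.06993.
Under H₀, SE = √(p₀(1−p₀)/n) = √(0.05·0.95/429) = √0.000110723 = 0.010522.
Test statistic (full precision, shown to 4 dp): z = (30/429 − 0.05)/SE₀ ≈ 1.8940.
From the standard normal, 2·P(Z ≥ |z|) = 0.0582.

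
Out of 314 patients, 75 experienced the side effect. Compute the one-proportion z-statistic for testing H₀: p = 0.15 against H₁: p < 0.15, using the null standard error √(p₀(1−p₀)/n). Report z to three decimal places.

Sample proportion p̂ = 75/314 = 0.23885.
SE₀ = √(0.15·0.85/314) = 0.020151.
z = (0.23885 − 0.15)/0.020151 = 0.08885/0.020151 = 4.409.

z = 4.409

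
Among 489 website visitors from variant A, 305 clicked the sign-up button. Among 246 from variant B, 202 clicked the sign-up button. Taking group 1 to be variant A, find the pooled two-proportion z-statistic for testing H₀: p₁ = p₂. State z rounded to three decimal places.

z = -5.460

Sample proportions: p̂₁ = 305/489 = 0.62372 and p̂₂ = 202/246 = 0.82114.
Pooling: p̂ = 507/735 = 0.68980.
Pooled SE = √[0.2139775·0.00611003] ≈ 0.036158.
z = -0.19742/0.036158 = -5.460.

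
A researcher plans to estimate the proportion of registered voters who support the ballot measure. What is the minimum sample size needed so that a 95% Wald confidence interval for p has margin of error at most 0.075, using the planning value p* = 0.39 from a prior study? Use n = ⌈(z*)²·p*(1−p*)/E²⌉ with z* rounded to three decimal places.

z* = 1.960 at the 95% level.
p*(1−p*) = 0.39·0.61 = 0.2379.
Required n before rounding: 3.841600 × 0.2379 / 0.075² = 162.474.
⌈162.474⌉ = 163.

n = 163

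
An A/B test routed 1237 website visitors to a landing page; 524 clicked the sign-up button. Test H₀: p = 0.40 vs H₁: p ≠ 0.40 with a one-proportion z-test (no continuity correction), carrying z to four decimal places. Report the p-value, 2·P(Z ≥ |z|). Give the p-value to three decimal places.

p-value = 0.090

Sample proportion p̂ = 524/1237 = 0.42361.
Under H₀, SE = √(p₀(1−p₀)/n) = √(0.40·0.60/1237) = √0.000194018 = 0.013929.
Test statistic (full precision, shown to 4 dp): z = (524/1237 − 0.40)/SE₀ ≈ 1.6947.
p-value = 2·P(Z ≥ |z|) with z = 1.6947 → 0.090.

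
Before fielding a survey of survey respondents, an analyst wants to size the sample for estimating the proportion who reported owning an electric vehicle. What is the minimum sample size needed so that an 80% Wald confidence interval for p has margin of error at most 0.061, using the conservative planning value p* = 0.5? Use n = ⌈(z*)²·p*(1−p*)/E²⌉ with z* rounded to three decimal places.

z* = 1.282 at the 80% level.
p*(1−p*) = 0.2500.
(z*)²·p*(1−p*)/E² = 1.643524·0.2500/0.003721 = 110.422.
Rounding up, n = 111.

n = 111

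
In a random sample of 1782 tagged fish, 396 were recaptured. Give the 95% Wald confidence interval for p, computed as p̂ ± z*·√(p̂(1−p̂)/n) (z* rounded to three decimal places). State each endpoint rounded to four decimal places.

(0.2029, 0.2415)

The sample proportion is 396/1782 = 0.22222.
SE(p̂) = √(0.22222·0.77778/1782) = 0.009848.
The 95% critical value is z* = 1.960.
Margin = 1.960·0.009848 = 0.01930.
Interval: 0.22222 ± 0.01930 → (0.2029, 0.2415).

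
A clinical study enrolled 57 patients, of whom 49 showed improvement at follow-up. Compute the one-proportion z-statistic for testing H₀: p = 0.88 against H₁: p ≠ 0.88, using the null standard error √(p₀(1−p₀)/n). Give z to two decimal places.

z = -0.47

Sample proportion p̂ = 49/57 = 0.85965.
SE₀ = √(0.88·0.12/57) = 0.043042.
z = (0.85965 − 0.88)/0.043042 = -0.02035/0.043042 = -0.47.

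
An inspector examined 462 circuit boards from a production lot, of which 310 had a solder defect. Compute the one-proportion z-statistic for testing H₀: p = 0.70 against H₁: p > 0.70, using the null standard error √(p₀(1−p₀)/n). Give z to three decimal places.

The sample proportion is 310/462 = 0.67100.
Null standard error: √(0.70·0.30/462) = √0.000454545 = 0.021320.
z = (0.67100 − 0.70)/0.021320 = -0.02900/0.021320 = -1.360.

z = -1.360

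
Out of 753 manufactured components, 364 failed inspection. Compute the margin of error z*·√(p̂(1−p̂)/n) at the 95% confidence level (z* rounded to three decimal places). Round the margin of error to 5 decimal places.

ME = 0.03569

Sample proportion p̂ = 364/753 = 0.48340.
SE = √(p̂(1−p̂)/n) = √(0.249724/753) = 0.018211.
z* = 1.960 at the 95% level.
ME = 1.960·0.018211 = 0.03569.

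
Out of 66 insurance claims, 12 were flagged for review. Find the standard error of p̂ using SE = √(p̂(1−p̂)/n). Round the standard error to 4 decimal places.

With x = 12 successes in n = 66, p̂ = 0.18182.
p̂(1−p̂) = 0.148761.
SE = √(0.148761/66) = √0.002253955 = 0.0475.

SE = 0.0475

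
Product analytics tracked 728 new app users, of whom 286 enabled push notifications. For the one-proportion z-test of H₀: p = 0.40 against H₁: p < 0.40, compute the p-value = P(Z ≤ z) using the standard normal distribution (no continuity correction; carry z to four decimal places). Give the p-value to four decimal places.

p-value = 0.3470

Sample proportion p̂ = 286/728 = 0.39286.
Null standard error: √(0.40·0.60/728) = √0.000329670 = 0.018157.
z = (p̂ − p₀)/SE = (286/728 − 0.40)/0.018157 ≈ -0.3934.
From the standard normal, P(Z ≤ z) = 0.3470.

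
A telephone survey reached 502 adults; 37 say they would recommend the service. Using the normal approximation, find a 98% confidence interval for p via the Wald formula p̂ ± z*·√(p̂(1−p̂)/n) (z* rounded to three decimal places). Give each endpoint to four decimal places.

Sample proportion p̂ = 37/502 = 0.07371.
Standard error of p̂: √(0.068273/502) = √0.000136001 = 0.011662.
z* = 2.326 at the 98% level.
Margin of error: 2.326 × 0.011662 = 0.02713.
CI: 0.07371 ± 0.02713 = (0.0466, 0.1008).

(0.0466, 0.1008)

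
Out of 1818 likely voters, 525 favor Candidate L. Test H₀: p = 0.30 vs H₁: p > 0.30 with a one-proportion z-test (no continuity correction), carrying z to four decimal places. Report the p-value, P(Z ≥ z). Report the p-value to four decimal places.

p-value = 0.8518

p̂ = 525/1818 = 0.28878.
Under H₀, SE = √(p₀(1−p₀)/n) = √(0.30·0.70/1818) = √0.000115512 = 0.010748.
z = (p̂ − p₀)/SE = (525/1818 − 0.30)/0.010748 ≈ -1.0441.
p-value = P(Z ≥ z) with z = -1.0441 → 0.8518.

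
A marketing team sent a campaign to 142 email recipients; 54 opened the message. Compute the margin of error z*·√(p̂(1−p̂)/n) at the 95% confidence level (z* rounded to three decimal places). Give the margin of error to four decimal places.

Sample proportion p̂ = 54/142 = 0.38028.
SE = √(p̂(1−p̂)/n) = √(0.235668/142) = 0.040739.
z* = 1.960 at the 95% level.
So ME = 0.0798.

ME = 0.0798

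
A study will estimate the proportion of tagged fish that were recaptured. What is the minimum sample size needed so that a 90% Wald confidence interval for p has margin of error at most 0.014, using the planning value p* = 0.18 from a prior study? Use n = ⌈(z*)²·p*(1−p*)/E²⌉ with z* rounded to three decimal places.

z* = 1.645 at the 90% level.
p*(1−p*) = 0.1476.
Required n before rounding: 2.706025 × 0.1476 / 0.014² = 2037.803.
⌈2037.803⌉ = 2038.

n = 2038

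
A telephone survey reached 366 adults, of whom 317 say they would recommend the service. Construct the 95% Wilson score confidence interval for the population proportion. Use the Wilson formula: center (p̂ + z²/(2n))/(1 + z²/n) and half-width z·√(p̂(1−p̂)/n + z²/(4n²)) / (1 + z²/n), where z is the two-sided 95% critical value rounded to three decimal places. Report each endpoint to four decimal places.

(0.8274, 0.8972)

Here p̂ = 317/366 = 0.86612 and z = 1.960 (z² = 3.841600).
Denominator 1 + z²/n = 1 + 3.841600/366 = 1.010496.
Adjusted center: (0.86612 + z²/(2n))/1.010496 = 0.86232.
Radicand: p̂(1−p̂)/n + z²/(4n²) = 0.000316820 + 0.000007170 = 0.000323990.
Half-width = 1.960·√0.000323990/1.010496 = 0.03491.
So the interval runs from 0.8274 to 0.8972.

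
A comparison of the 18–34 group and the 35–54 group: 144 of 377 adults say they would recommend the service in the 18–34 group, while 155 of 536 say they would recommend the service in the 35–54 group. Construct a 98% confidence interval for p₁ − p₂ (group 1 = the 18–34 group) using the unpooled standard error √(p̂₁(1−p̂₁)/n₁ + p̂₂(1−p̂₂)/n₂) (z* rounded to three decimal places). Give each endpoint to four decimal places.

p̂₁ = 0.38196, p̂₂ = 0.28918, so the observed difference is 0.09278.
Unpooled SE = √(p̂₁(1−p̂₁)/n₁ + p̂₂(1−p̂₂)/n₂) = √(0.000626173 + 0.000383497) = 0.031775.
For 98% confidence, z* = 2.326. Margin = 2.326·0.031775 = 0.07391.
CI: 0.09278 ± 0.07391 = (0.0189, 0.1667).

(0.0189, 0.1667)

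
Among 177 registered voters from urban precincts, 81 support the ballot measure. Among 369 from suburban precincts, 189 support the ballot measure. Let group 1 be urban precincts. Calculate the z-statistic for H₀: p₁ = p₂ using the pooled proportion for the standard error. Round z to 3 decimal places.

z = -1.194

p̂₁ = 81/177 = 0.45763, p̂₂ = 189/369 = 0.51220.
Pooled p̂ = (81+189)/(177+369) = 270/546 = 0.49451.
SE = √[p̂(1−p̂)(1/n₁+1/n₂)] = √[0.49451·0.50549·(1/177+1/369)] ≈ 0.045713.
z = (p̂₁ − p̂₂)/SE = (0.45763 − 0.51220)/0.045713 = -0.05457/0.045713 = -1.194.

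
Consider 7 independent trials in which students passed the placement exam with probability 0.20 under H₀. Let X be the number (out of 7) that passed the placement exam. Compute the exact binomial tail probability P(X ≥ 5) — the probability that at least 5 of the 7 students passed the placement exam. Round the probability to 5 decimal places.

X ~ Binomial(n=7, p=0.20).
P(X ≥ 5) = C(7,5)·0.20^5·0.80^2 + C(7,6)·0.20^6·0.80^1 + C(7,7)·0.20^7·0.80^0.
= 0.004301 + 0.000358 + 0.000013 = 0.00467.

P = 0.00467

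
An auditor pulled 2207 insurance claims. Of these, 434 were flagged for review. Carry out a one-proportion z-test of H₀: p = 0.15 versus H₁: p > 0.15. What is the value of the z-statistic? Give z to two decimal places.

With x = 434 successes in n = 2207, p̂ = 0.19665.
Null standard error: √(0.15·0.85/2207) = √0.000057771 = 0.007601.
z = (p̂ − p₀)/SE = (0.19665 − 0.15)/0.007601 = 6.14.

z = 6.14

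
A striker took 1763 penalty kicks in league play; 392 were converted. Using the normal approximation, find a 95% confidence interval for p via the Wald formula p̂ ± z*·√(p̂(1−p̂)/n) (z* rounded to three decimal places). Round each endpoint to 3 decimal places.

With x = 392 successes in n = 1763, p̂ = 0.22235.
SE = √(p̂(1−p̂)/n) = √(0.172910/1763) = 0.009903.
The 95% critical value is z* = 1.960.
Margin of error: 1.960 × 0.009903 = 0.01941.
Interval: 0.22235 ± 0.01941 → (0.203, 0.242).

(0.203, 0.242)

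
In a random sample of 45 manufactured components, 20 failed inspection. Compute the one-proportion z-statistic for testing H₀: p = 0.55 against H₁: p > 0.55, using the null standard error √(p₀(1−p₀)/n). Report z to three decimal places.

z = -1.423

Sample proportion p̂ = 20/45 = 0.44444.
Null standard error: √(0.55·0.45/45) = √0.005500000 = 0.074162.
z = (p̂ − p₀)/SE = (0.44444 − 0.55)/0.074162 = -1.423.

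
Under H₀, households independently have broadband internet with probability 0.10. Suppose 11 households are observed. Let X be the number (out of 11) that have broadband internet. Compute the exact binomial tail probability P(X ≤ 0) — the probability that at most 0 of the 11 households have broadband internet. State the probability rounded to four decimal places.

X ~ Binomial(n=11, p=0.10).
P(X ≤ 0) = C(11,0)·0.10^0·0.90^11.
= 0.313811 = 0.3138.

P = 0.3138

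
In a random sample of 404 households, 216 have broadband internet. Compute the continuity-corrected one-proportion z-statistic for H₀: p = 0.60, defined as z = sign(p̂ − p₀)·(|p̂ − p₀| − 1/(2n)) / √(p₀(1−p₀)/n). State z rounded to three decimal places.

z = -2.630

p̂ = 216/404 = 0.53465. p̂ − p₀ = -0.065347.
Continuity correction 1/(2n) = 1/808 = 0.001238.
Corrected numerator: |-0.065347| − 0.001238 = 0.064109.
Under H₀, SE = √(p₀(1−p₀)/n) = √(0.60·0.40/404) = √0.000594059 = 0.024373.
z = −0.064109/0.024373 = -2.630.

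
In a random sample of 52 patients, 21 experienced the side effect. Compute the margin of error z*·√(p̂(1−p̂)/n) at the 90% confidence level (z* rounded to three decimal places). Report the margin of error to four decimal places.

The sample proportion is 21/52 = 0.40385.
Standard error of p̂: √(0.240754/52) = √0.004629893 = 0.068043.
The 90% critical value is z* = 1.645.
So ME = 0.1119.

ME = 0.1119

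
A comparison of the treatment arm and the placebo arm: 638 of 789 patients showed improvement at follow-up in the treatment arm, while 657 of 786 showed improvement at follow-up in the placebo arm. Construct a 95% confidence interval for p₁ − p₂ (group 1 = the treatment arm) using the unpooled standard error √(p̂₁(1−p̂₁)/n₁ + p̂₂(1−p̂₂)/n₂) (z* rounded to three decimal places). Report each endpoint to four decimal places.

p̂₁ = 0.80862, p̂₂ = 0.83588, so the observed difference is -0.02726.
SE = √(0.000196140 + 0.000174537) = √0.000370677 = 0.019253.
z* = 1.960 at the 95% level. Margin = 1.960·0.019253 = 0.03774.
CI: -0.02726 ± 0.03774 = (-0.0650, 0.0105).

(-0.0650, 0.0105)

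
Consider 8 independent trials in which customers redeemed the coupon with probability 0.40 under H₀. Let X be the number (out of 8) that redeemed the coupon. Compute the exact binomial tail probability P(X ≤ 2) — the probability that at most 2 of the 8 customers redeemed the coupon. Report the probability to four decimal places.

X is binomial with n = 8 and p = 0.40.
P(X ≤ 2) = C(8,0)·0.40^0·0.60^8 + C(8,1)·0.40^1·0.60^7 + C(8,2)·0.40^2·0.60^6.
= 0.016796 + 0.089580 + 0.209019 = 0.3154.

P = 0.3154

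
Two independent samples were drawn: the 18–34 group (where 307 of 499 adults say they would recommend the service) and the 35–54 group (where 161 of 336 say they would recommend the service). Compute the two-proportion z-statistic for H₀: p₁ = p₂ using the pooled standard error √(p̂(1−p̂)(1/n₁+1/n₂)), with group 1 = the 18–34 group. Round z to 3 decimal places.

z = 3.885

Sample proportions: p̂₁ = 307/499 = 0.61523 and p̂₂ = 161/336 = 0.47917.
Pooling: p̂ = 468/835 = 0.56048.
SE = √[p̂(1−p̂)(1/n₁+1/n₂)] = √[0.56048·0.43952·(1/499+1/336)] ≈ 0.035026.
z = 0.13606/0.035026 = 3.885.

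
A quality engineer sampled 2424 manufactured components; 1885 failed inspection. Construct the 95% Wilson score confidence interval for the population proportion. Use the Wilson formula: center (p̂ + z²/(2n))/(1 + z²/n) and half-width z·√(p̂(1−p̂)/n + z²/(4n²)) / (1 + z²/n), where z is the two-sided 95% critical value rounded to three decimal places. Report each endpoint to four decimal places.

(0.7607, 0.7937)

Here p̂ = 1885/2424 = 0.77764 and z = 1.960 (z² = 3.841600).
Denominator 1 + z²/n = 1 + 3.841600/2424 = 1.001585.
Center = (0.77764 + 0.000792)/1.001585 = 0.77720.
Radicand: p̂(1−p̂)/n + z²/(4n²) = 0.000071335 + 0.000000163 = 0.000071498.
Half-width = 1.960·√0.000071498/1.001585 = 0.01655.
CI: 0.77720 ± 0.01655 = (0.7607, 0.7937).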